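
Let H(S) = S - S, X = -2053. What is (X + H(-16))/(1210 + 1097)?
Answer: -2053/2307 ≈ -0.88990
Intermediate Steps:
H(S) = 0
(X + H(-16))/(1210 + 1097) = (-2053 + 0)/(1210 + 1097) = -2053/2307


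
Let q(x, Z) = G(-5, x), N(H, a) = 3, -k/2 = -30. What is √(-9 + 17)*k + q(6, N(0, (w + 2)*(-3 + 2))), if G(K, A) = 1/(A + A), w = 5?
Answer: 1/12 + 120*√2 ≈ 169.79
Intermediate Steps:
k = 60 (k = -2*(-30) = 60)
G(K, A) = 1/(2*A)
q(x, Z) = 1/(2*x)
√(-9 + 17)*k + q(6, N(0, (w + 2)*(-3 + 2))) = √(-9 + 17)*60 + (½)/6 = √8*60 + (½)*(⅙) = (2*√2)*60 + 1/12 = 120*√2 + 1/12 = 1/12 + 120*√2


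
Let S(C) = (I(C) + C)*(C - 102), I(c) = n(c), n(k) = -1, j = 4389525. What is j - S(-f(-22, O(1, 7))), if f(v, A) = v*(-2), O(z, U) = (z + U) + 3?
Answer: 4382955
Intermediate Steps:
O(z, U) = 3 + U + z (O(z, U) = (U + z) + 3 = 3 + U + z)
f(v, A) = -2*v
I(c) = -1
S(C) = (-1 + C)*(-102 + C) (S(C) = (-1 + C)*(C - 102) = (-1 + C)*(-102 + C))
j - S(-f(-22, O(1, 7))) = 4389525 - (102 + (-(-2)*(-22))² - (-103)*(-2*(-22))) = 4389525 - (102 + (-1*44)² - (-103)*44) = 4389525 - (102 + (-44)² - 103*(-44)) = 4389525 - (102 + 1936 + 4532) = 4389525 - 1*6570 = 4389525 - 6570 = 4382955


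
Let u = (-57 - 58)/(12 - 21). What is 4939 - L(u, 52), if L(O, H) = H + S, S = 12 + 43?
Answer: 4832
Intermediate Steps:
S = 55
u = 115/9 (u = -115/(-9) = -115*(-1/9) = 115/9 ≈ 12.778)
L(O, H) = 55 + H (L(O, H) = H + 55 = 55 + H)
4939 - L(u, 52) = 4939 - (55 + 52) = 4939 - 1*107 = 4939 - 107 = 4832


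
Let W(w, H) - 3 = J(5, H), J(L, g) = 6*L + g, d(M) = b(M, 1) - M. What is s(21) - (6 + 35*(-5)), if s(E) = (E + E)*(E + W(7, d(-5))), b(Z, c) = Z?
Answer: 2437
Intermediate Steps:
d(M) = 0 (d(M) = M - M = 0)
J(L, g) = g + 6*L
W(w, H) = 33 + H (W(w, H) = 3 + (H + 6*5) = 3 + (H + 30) = 3 + (30 + H) = 33 + H)
s(E) = 2*E*(33 + E) (s(E) = (E + E)*(E + (33 + 0)) = (2*E)*(E + 33) = (2*E)*(33 + E) = 2*E*(33 + E))
s(21) - (6 + 35*(-5)) = 2*21*(33 + 21) - (6 + 35*(-5)) = 2*21*54 - (6 - 175) = 2268 - 1*(-169) = 2268 + 169 = 2437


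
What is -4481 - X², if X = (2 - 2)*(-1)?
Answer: -4481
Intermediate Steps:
X = 0 (X = 0*(-1) = 0)
-4481 - X² = -4481 - 1*0² = -4481 - 1*0 = -4481 + 0 = -4481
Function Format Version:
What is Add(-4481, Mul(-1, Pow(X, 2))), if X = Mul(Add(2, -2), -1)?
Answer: -4481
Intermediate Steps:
X = 0 (X = Mul(0, -1) = 0)
Add(-4481, Mul(-1, Pow(X, 2))) = Add(-4481, Mul(-1, Pow(0, 2))) = Add(-4481, Mul(-1, 0)) = Add(-4481, 0) = -4481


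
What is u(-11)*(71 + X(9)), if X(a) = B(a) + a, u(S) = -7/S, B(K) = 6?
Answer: 602/11 ≈ 54.727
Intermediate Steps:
X(a) = 6 + a
u(-11)*(71 + X(9)) = (-7/(-11))*(71 + (6 + 9)) = (-7*(-1/11))*(71 + 15) = (7/11)*86 = 602/11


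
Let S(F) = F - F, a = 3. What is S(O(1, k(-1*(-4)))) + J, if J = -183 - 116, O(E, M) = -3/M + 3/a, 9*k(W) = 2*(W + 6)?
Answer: -299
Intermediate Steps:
k(W) = 4/3 + 2*W/9 (k(W) = (2*(W + 6))/9 = (2*(6 + W))/9 = (12 + 2*W)/9 = 4/3 + 2*W/9)
O(E, M) = 1 - 3/M (O(E, M) = -3/M + 3/3 = -3/M + 3*(⅓) = -3/M + 1 = 1 - 3/M)
S(F) = 0
J = -299
S(O(1, k(-1*(-4)))) + J = 0 - 299 = -299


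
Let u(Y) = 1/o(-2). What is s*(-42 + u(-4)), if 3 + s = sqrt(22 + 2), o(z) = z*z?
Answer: 501/4 - 167*sqrt(6)/2 ≈ -79.282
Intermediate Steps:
o(z) = z**2
u(Y) = 1/4 (u(Y) = 1/((-2)**2) = 1/4)
s = -3 + 2*sqrt(6) (s = -3 + sqrt(22 + 2) = -3 + sqrt(24) = -3 + 2*sqrt(6) ≈ 1.8990)
s*(-42 + u(-4)) = (-3 + 2*sqrt(6))*(-42 + 1/4) = (-3 + 2*sqrt(6))*(-167/4) = 501/4 - 167*sqrt(6)/2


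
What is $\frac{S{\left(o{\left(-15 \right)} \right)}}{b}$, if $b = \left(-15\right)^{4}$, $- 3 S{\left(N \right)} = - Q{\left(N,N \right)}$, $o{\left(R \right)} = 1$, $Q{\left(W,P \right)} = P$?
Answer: $\frac{1}{151875} \approx 6.5844 \cdot 10^{-6}$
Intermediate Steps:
$S{\left(N \right)} = \frac{N}{3}$ ($S{\left(N \right)} = - \frac{\left(-1\right) N}{3} = \frac{N}{3}$)
$b = 50625$
$\frac{S{\left(o{\left(-15 \right)} \right)}}{b} = \frac{\frac{1}{3} \cdot 1}{50625} = \frac{1}{3} \cdot \frac{1}{50625} = \frac{1}{151875}$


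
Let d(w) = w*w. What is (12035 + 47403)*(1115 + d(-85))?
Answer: 495712920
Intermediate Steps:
d(w) = w²
(12035 + 47403)*(1115 + d(-85)) = (12035 + 47403)*(1115 + (-85)²) = 59438*(1115 + 7225) = 59438*8340 = 495712920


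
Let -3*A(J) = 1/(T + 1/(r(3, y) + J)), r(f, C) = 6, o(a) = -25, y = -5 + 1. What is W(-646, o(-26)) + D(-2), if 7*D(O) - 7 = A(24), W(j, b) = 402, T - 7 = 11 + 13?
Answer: 2626341/6517 ≈ 403.00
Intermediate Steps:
T = 31 (T = 7 + (11 + 13) = 7 + 24 = 31)
y = -4
A(J) = -1/(3*(31 + 1/(6 + J)))
D(O) = 6507/6517 (D(O) = 1 + ((-6 - 1*24)/(3*(187 + 31*24)))/7 = 1 + ((-6 - 24)/(3*(187 + 744)))/7 = 1 + ((⅓)*(-30)/931)/7 = 1 + ((⅓)*(1/931)*(-30))/7 = 1 + (⅐)*(-10/931) = 1 - 10/6517 = 6507/6517)
W(-646, o(-26)) + D(-2) = 402 + 6507/6517 = 2626341/6517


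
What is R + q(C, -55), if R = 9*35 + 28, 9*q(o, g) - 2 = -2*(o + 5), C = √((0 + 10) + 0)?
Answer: 3079/9 - 2*√10/9 ≈ 341.41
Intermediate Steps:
C = √10 (C = √(10 + 0) = √10 ≈ 3.1623)
q(o, g) = -8/9 - 2*o/9 (q(o, g) = 2/9 + (-2*(o + 5))/9 = 2/9 + (-2*(5 + o))/9 = 2/9 + (-10 - 2*o)/9 = 2/9 + (-10/9 - 2*o/9) = -8/9 - 2*o/9)
R = 343 (R = 315 + 28 = 343)
R + q(C, -55) = 343 + (-8/9 - 2*√10/9) = 3079/9 - 2*√10/9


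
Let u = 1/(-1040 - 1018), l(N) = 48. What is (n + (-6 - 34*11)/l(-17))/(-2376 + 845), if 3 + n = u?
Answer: 44935/6301596 ≈ 0.0071307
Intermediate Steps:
u = -1/2058 (u = 1/(-2058) = -1/2058 ≈ -0.00048591)
n = -6175/2058 (n = -3 - 1/2058 = -6175/2058 ≈ -3.0005)
(n + (-6 - 34*11)/l(-17))/(-2376 + 845) = (-6175/2058 + (-6 - 34*11)/48)/(-2376 + 845) = (-6175/2058 + (-6 - 374)*(1/48))/(-1531) = (-6175/2058 - 380*1/48)*(-1/1531) = (-6175/2058 - 95/12)*(-1/1531) = -44935/4116*(-1/1531) = 44935/6301596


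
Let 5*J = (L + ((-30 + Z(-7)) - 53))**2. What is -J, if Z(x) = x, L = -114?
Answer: -41616/5 ≈ -8323.2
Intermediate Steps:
J = 41616/5 (J = (-114 + ((-30 - 7) - 53))**2/5 = (-114 + (-37 - 53))**2/5 = (-114 - 90)**2/5 = (1/5)*(-204)**2 = (1/5)*41616 = 41616/5 ≈ 8323.2)
-J = -1*41616/5 = -41616/5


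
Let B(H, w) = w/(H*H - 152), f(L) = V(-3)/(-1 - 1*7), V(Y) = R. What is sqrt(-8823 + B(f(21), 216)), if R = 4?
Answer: 5*I*sqrt(130053999)/607 ≈ 93.938*I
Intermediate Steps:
V(Y) = 4
f(L) = -1/2 (f(L) = 4/(-1 - 1*7) = 4/(-1 - 7) = 4/(-8) = 4*(-1/8) = -1/2)
B(H, w) = w/(-152 + H**2) (B(H, w) = w/(H**2 - 152) = w/(-152 + H**2))
sqrt(-8823 + B(f(21), 216)) = sqrt(-8823 + 216/(-152 + (-1/2)**2)) = sqrt(-8823 + 216/(-152 + 1/4)) = sqrt(-8823 + 216/(-607/4)) = sqrt(-8823 + 216*(-4/607)) = sqrt(-8823 - 864/607) = sqrt(-5356425/607) = 5*I*sqrt(130053999)/607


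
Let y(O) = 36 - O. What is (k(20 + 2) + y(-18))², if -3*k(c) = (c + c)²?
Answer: 3147076/9 ≈ 3.4968e+5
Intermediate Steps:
k(c) = -4*c²/3 (k(c) = -(c + c)²/3 = -4*c²/3)
(k(20 + 2) + y(-18))² = (-4*(20 + 2)²/3 + (36 - 1*(-18)))² = (-4/3*22² + (36 + 18))² = (-4/3*484 + 54)² = (-1936/3 + 54)² = (-1774/3)² = 3147076/9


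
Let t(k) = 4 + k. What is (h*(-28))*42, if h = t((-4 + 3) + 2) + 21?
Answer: -30576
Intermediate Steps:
h = 26 (h = (4 + ((-4 + 3) + 2)) + 21 = (4 + (-1 + 2)) + 21 = (4 + 1) + 21 = 5 + 21 = 26)
(h*(-28))*42 = (26*(-28))*42 = -728*42 = -30576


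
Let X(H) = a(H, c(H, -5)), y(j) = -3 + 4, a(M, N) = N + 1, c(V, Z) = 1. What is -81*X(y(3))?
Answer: -162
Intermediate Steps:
a(M, N) = 1 + N
y(j) = 1
X(H) = 2 (X(H) = 1 + 1 = 2)
-81*X(y(3)) = -81*2 = -162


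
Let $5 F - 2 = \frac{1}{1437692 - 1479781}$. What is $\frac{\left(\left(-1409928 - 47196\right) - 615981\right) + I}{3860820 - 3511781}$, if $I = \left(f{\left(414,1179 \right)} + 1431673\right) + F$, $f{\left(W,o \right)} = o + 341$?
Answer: $- \frac{134666196663}{73453512355} \approx -1.8334$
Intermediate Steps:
$f{\left(W,o \right)} = 341 + o$
$F = \frac{84177}{210445}$ ($F = \frac{2}{5} + \frac{1}{5 \left(1437692 - 1479781\right)} = \frac{2}{5} + \frac{1}{5 \left(-42089\right)} = \frac{2}{5} + \frac{1}{5} \left(- \frac{1}{42089}\right) = \frac{2}{5} - \frac{1}{210445} = \frac{84177}{210445} \approx 0.4$)
$I = \frac{301608385062}{210445}$ ($I = \left(\left(341 + 1179\right) + 1431673\right) + \frac{84177}{210445} = \left(1520 + 1431673\right) + \frac{84177}{210445} = 1433193 + \frac{84177}{210445} = \frac{301608385062}{210445} \approx 1.4332 \cdot 10^{6}$)
$\frac{\left(\left(-1409928 - 47196\right) - 615981\right) + I}{3860820 - 3511781} = \frac{\left(\left(-1409928 - 47196\right) - 615981\right) + \frac{301608385062}{210445}}{3860820 - 3511781} = \frac{\left(-1457124 - 615981\right) + \frac{301608385062}{210445}}{349039} = \left(-2073105 + \frac{301608385062}{210445}\right) \frac{1}{349039} = \left(- \frac{134666196663}{210445}\right) \frac{1}{349039} = - \frac{134666196663}{73453512355}$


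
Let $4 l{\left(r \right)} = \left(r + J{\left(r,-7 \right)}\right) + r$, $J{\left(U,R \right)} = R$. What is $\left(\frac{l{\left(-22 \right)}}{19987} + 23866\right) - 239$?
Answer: $\frac{1888931345}{79948} \approx 23627.0$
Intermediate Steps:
$l{\left(r \right)} = - \frac{7}{4} + \frac{r}{2}$ ($l{\left(r \right)} = \frac{\left(r - 7\right) + r}{4} = \frac{\left(-7 + r\right) + r}{4} = \frac{-7 + 2 r}{4} = - \frac{7}{4} + \frac{r}{2}$)
$\left(\frac{l{\left(-22 \right)}}{19987} + 23866\right) - 239 = \left(\frac{- \frac{7}{4} + \frac{1}{2} \left(-22\right)}{19987} + 23866\right) - 239 = \left(\left(- \frac{7}{4} - 11\right) \frac{1}{19987} + 23866\right) - 239 = \left(\left(- \frac{51}{4}\right) \frac{1}{19987} + 23866\right) - 239 = \left(- \frac{51}{79948} + 23866\right) - 239 = \frac{1908038917}{79948} - 239 = \frac{1888931345}{79948}$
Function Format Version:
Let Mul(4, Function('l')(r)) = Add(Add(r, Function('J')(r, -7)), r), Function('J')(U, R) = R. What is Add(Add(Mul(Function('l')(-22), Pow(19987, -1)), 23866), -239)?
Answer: Rational(1888931345, 79948) ≈ 23627.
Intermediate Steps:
Function('l')(r) = Add(Rational(-7, 4), Mul(Rational(1, 2), r)) (Function('l')(r) = Mul(Rational(1, 4), Add(Add(r, -7), r)) = Mul(Rational(1, 4), Add(Add(-7, r), r)) = Mul(Rational(1, 4), Add(-7, Mul(2, r))) = Add(Rational(-7, 4), Mul(Rational(1, 2), r)))
Add(Add(Mul(Function('l')(-22), Pow(19987, -1)), 23866), -239) = Add(Add(Mul(Add(Rational(-7, 4), Mul(Rational(1, 2), -22)), Pow(19987, -1)), 23866), -239) = Add(Add(Mul(Add(Rational(-7, 4), -11), Rational(1, 19987)), 23866), -239) = Add(Add(Mul(Rational(-51, 4), Rational(1, 19987)), 23866), -239) = Add(Add(Rational(-51, 79948), 23866), -239) = Add(Rational(1908038917, 79948), -239) = Rational(1888931345, 79948)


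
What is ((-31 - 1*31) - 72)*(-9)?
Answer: 1206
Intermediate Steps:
((-31 - 1*31) - 72)*(-9) = ((-31 - 31) - 72)*(-9) = (-62 - 72)*(-9) = -134*(-9) = 1206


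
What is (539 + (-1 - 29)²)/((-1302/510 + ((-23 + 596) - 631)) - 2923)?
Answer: -122315/253602 ≈ -0.48231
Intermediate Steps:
(539 + (-1 - 29)²)/((-1302/510 + ((-23 + 596) - 631)) - 2923) = (539 + (-30)²)/((-1302*1/510 + (573 - 631)) - 2923) = (539 + 900)/((-217/85 - 58) - 2923) = 1439/(-5147/85 - 2923) = 1439/(-253602/85) = 1439*(-85/253602) = -122315/253602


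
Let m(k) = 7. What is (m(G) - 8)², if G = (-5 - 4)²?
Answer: 1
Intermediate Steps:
G = 81 (G = (-9)² = 81)
(m(G) - 8)² = (7 - 8)² = (-1)² = 1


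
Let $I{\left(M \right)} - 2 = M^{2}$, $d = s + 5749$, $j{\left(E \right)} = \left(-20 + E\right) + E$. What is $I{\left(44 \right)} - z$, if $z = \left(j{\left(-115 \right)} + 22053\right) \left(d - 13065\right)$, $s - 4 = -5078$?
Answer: $270141108$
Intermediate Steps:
$s = -5074$ ($s = 4 - 5078 = -5074$)
$j{\left(E \right)} = -20 + 2 E$
$d = 675$ ($d = -5074 + 5749 = 675$)
$I{\left(M \right)} = 2 + M^{2}$
$z = -270139170$ ($z = \left(\left(-20 + 2 \left(-115\right)\right) + 22053\right) \left(675 - 13065\right) = \left(\left(-20 - 230\right) + 22053\right) \left(-12390\right) = \left(-250 + 22053\right) \left(-12390\right) = 21803 \left(-12390\right) = -270139170$)
$I{\left(44 \right)} - z = \left(2 + 44^{2}\right) - -270139170 = \left(2 + 1936\right) + 270139170 = 1938 + 270139170 = 270141108$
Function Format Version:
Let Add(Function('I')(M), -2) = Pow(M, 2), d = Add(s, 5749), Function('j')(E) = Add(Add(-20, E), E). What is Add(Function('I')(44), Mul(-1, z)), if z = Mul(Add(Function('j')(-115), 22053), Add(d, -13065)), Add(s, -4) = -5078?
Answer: 270141108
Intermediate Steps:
s = -5074 (s = Add(4, -5078) = -5074)
Function('j')(E) = Add(-20, Mul(2, E))
d = 675 (d = Add(-5074, 5749) = 675)
Function('I')(M) = Add(2, Pow(M, 2))
z = -270139170 (z = Mul(Add(Add(-20, Mul(2, -115)), 22053), Add(675, -13065)) = Mul(Add(Add(-20, -230), 22053), -12390) = Mul(Add(-250, 22053), -12390) = Mul(21803, -12390) = -270139170)
Add(Function('I')(44), Mul(-1, z)) = Add(Add(2, Pow(44, 2)), Mul(-1, -270139170)) = Add(Add(2, 1936), 270139170) = Add(1938, 270139170) = 270141108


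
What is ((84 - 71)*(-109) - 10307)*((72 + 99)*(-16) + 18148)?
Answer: -180690288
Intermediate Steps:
((84 - 71)*(-109) - 10307)*((72 + 99)*(-16) + 18148) = (13*(-109) - 10307)*(171*(-16) + 18148) = (-1417 - 10307)*(-2736 + 18148) = -11724*15412 = -180690288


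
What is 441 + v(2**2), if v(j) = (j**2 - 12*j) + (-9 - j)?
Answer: 396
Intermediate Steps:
v(j) = -9 + j**2 - 13*j
441 + v(2**2) = 441 + (-9 + (2**2)**2 - 13*2**2) = 441 + (-9 + 4**2 - 13*4) = 441 + (-9 + 16 - 52) = 441 - 45 = 396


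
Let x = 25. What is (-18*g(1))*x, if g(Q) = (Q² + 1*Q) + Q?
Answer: -1350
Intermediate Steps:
g(Q) = Q² + 2*Q (g(Q) = (Q² + Q) + Q = (Q + Q²) + Q = Q² + 2*Q)
(-18*g(1))*x = -18*(2 + 1)*25 = -18*3*25 = -54*25 = -1350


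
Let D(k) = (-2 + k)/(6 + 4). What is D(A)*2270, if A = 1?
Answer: -227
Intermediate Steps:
D(k) = -⅕ + k/10 (D(k) = (-2 + k)/10 = (-2 + k)*(⅒) = -⅕ + k/10)
D(A)*2270 = (-⅕ + (⅒)*1)*2270 = (-⅕ + ⅒)*2270 = -⅒*2270 = -227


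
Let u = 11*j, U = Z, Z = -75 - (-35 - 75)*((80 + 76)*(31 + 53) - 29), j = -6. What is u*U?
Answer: -94919550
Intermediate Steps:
Z = 1438175 (Z = -75 - (-110)*(156*84 - 29) = -75 - (-110)*(13104 - 29) = -75 - (-110)*13075 = -75 - 1*(-1438250) = -75 + 1438250 = 1438175)
U = 1438175
u = -66 (u = 11*(-6) = -66)
u*U = -66*1438175 = -94919550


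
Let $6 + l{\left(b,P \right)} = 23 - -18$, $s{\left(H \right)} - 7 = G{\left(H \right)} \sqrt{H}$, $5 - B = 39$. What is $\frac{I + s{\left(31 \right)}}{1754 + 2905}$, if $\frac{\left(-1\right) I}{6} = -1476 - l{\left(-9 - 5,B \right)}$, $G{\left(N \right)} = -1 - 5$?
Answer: $\frac{9073}{4659} - \frac{2 \sqrt{31}}{1553} \approx 1.9402$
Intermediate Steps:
$B = -34$ ($B = 5 - 39 = -34$)
$G{\left(N \right)} = -6$ ($G{\left(N \right)} = -1 - 5 = -6$)
$s{\left(H \right)} = 7 - 6 \sqrt{H}$
$l{\left(b,P \right)} = 35$ ($l{\left(b,P \right)} = -6 + \left(23 - -18\right) = -6 + \left(23 + 18\right) = -6 + 41 = 35$)
$I = 9066$ ($I = - 6 \left(-1476 - 35\right) = \left(-6\right) \left(-1511\right) = 9066$)
$\frac{I + s{\left(31 \right)}}{1754 + 2905} = \frac{9066 + \left(7 - 6 \sqrt{31}\right)}{1754 + 2905} = \frac{9073 - 6 \sqrt{31}}{4659} = \left(9073 - 6 \sqrt{31}\right) \frac{1}{4659} = \frac{9073}{4659} - \frac{2 \sqrt{31}}{1553}$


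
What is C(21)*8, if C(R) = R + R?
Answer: 336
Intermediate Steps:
C(R) = 2*R
C(21)*8 = (2*21)*8 = 42*8 = 336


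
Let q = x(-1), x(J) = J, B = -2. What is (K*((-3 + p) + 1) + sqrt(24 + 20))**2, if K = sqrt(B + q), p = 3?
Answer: 41 + 4*I*sqrt(33) ≈ 41.0 + 22.978*I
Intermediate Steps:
q = -1
K = I*sqrt(3) (K = sqrt(-2 - 1) = sqrt(-3) = I*sqrt(3) ≈ 1.732*I)
(K*((-3 + p) + 1) + sqrt(24 + 20))**2 = ((I*sqrt(3))*((-3 + 3) + 1) + sqrt(24 + 20))**2 = ((I*sqrt(3))*(0 + 1) + sqrt(44))**2 = ((I*sqrt(3))*1 + 2*sqrt(11))**2 = (I*sqrt(3) + 2*sqrt(11))**2 = (2*sqrt(11) + I*sqrt(3))**2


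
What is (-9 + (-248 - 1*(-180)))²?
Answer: 5929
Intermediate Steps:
(-9 + (-248 - 1*(-180)))² = (-9 + (-248 + 180))² = (-9 - 68)² = (-77)² = 5929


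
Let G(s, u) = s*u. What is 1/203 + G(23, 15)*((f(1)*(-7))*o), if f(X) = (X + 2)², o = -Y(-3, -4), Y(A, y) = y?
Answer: -17648819/203 ≈ -86940.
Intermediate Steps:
o = 4 (o = -1*(-4) = 4)
f(X) = (2 + X)²
1/203 + G(23, 15)*((f(1)*(-7))*o) = 1/203 + (23*15)*(((2 + 1)²*(-7))*4) = 1/203 + 345*((3²*(-7))*4) = 1/203 + 345*((9*(-7))*4) = 1/203 + 345*(-63*4) = 1/203 + 345*(-252) = 1/203 - 86940 = -17648819/203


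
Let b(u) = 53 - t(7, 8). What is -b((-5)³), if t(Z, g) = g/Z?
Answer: -363/7 ≈ -51.857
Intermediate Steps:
b(u) = 363/7 (b(u) = 53 - 8/7 = 363/7)
-b((-5)³) = -1*363/7 = -363/7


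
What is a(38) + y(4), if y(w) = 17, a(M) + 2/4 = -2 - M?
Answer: -47/2 ≈ -23.500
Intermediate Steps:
a(M) = -5/2 - M (a(M) = -½ + (-2 - M) = -5/2 - M)
a(38) + y(4) = (-5/2 - 1*38) + 17 = (-5/2 - 38) + 17 = -81/2 + 17 = -47/2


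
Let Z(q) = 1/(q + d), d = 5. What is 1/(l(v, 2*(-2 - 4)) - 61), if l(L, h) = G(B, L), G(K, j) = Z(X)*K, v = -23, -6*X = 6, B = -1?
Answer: -4/245 ≈ -0.016327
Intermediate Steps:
X = -1 (X = -1/6*6 = -1)
Z(q) = 1/(5 + q) (Z(q) = 1/(q + 5) = 1/(5 + q))
G(K, j) = K/4 (G(K, j) = K/(5 - 1) = K/4)
l(L, h) = -1/4 (l(L, h) = (1/4)*(-1) = -1/4)
1/(l(v, 2*(-2 - 4)) - 61) = 1/(-1/4 - 61) = 1/(-245/4) = -4/245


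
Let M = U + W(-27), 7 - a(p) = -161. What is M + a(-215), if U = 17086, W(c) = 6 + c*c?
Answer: 17989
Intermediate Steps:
a(p) = 168 (a(p) = 7 - 1*(-161) = 7 + 161 = 168)
W(c) = 6 + c²
M = 17821 (M = 17086 + (6 + (-27)²) = 17086 + (6 + 729) = 17086 + 735 = 17821)
M + a(-215) = 17821 + 168 = 17989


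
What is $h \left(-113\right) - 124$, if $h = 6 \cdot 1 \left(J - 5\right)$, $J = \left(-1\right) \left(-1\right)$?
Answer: $2588$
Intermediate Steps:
$J = 1$
$h = -24$ ($h = 6 \cdot 1 \left(1 - 5\right) = 6 \left(-4\right) = -24$)
$h \left(-113\right) - 124 = \left(-24\right) \left(-113\right) - 124 = 2712 - 124 = 2588$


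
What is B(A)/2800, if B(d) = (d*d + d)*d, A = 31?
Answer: 1922/175 ≈ 10.983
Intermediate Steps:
B(d) = d*(d + d²) (B(d) = (d² + d)*d = (d + d²)*d = d*(d + d²))
B(A)/2800 = (31²*(1 + 31))/2800 = (961*32)*(1/2800) = 30752*(1/2800) = 1922/175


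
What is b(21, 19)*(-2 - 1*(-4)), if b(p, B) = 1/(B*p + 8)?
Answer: 2/407 ≈ 0.0049140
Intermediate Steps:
b(p, B) = 1/(8 + B*p)
b(21, 19)*(-2 - 1*(-4)) = (-2 - 1*(-4))/(8 + 19*21) = (-2 + 4)/(8 + 399) = 2/407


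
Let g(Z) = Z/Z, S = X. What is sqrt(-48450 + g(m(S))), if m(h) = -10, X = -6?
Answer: I*sqrt(48449) ≈ 220.11*I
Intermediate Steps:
S = -6
g(Z) = 1
sqrt(-48450 + g(m(S))) = sqrt(-48450 + 1) = sqrt(-48449) = I*sqrt(48449)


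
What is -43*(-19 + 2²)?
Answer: 645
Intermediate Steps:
-43*(-19 + 2²) = -43*(-19 + 4) = -43*(-15) = 645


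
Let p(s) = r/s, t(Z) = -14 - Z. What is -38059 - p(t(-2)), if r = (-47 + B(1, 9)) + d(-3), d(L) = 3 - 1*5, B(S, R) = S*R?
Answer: -114187/3 ≈ -38062.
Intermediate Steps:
B(S, R) = R*S
d(L) = -2 (d(L) = 3 - 5 = -2)
r = -40 (r = (-47 + 9*1) - 2 = (-47 + 9) - 2 = -38 - 2 = -40)
p(s) = -40/s
-38059 - p(t(-2)) = -38059 - (-40)/(-14 - 1*(-2)) = -38059 - (-40)/(-14 + 2) = -38059 - (-40)/(-12) = -38059 - (-40)*(-1)/12 = -38059 - 1*10/3 = -38059 - 10/3 = -114187/3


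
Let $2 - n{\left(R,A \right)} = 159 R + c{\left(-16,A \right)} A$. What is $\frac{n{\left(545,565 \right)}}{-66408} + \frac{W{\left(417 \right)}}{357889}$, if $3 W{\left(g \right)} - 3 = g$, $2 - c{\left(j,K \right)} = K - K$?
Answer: $\frac{1496469867}{1131747272} \approx 1.3223$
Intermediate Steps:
$c{\left(j,K \right)} = 2$ ($c{\left(j,K \right)} = 2 - \left(K - K\right) = 2 - 0 = 2 + 0 = 2$)
$W{\left(g \right)} = 1 + \frac{g}{3}$
$n{\left(R,A \right)} = 2 - 159 R - 2 A$ ($n{\left(R,A \right)} = 2 - \left(159 R + 2 A\right) = 2 - \left(2 A + 159 R\right) = 2 - 159 R - 2 A$)
$\frac{n{\left(545,565 \right)}}{-66408} + \frac{W{\left(417 \right)}}{357889} = \frac{2 - 86655 - 1130}{-66408} + \frac{1 + \frac{1}{3} \cdot 417}{357889} = \left(2 - 86655 - 1130\right) \left(- \frac{1}{66408}\right) + \left(1 + 139\right) \frac{1}{357889} = \left(-87783\right) \left(- \frac{1}{66408}\right) + 140 \cdot \frac{1}{357889} = \frac{29261}{22136} + \frac{20}{51127} = \frac{1496469867}{1131747272}$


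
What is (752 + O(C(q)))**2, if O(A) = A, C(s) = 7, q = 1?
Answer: 576081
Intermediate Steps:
(752 + O(C(q)))**2 = (752 + 7)**2 = 759**2 = 576081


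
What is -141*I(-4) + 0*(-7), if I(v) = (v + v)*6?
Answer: 6768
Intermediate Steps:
I(v) = 12*v (I(v) = (2*v)*6 = 12*v)
-141*I(-4) + 0*(-7) = -1692*(-4) + 0*(-7) = -141*(-48) + 0 = 6768 + 0 = 6768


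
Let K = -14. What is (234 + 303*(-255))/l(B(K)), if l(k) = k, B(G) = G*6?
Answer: 25677/28 ≈ 917.04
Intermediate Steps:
B(G) = 6*G
(234 + 303*(-255))/l(B(K)) = (234 + 303*(-255))/((6*(-14))) = (234 - 77265)/(-84) = -77031*(-1/84) = 25677/28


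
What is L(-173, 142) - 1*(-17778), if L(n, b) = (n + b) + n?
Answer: 17574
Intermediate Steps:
L(n, b) = b + 2*n (L(n, b) = (b + n) + n = b + 2*n)
L(-173, 142) - 1*(-17778) = (142 + 2*(-173)) - 1*(-17778) = (142 - 346) + 17778 = -204 + 17778 = 17574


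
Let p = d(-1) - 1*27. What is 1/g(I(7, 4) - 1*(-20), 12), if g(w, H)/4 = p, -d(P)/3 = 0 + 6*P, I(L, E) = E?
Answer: -1/36 ≈ -0.027778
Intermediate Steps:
d(P) = -18*P (d(P) = -3*(0 + 6*P) = -18*P)
p = -9 (p = -18*(-1) - 1*27 = 18 - 27 = -9)
g(w, H) = -36 (g(w, H) = 4*(-9) = -36)
1/g(I(7, 4) - 1*(-20), 12) = 1/(-36) = -1/36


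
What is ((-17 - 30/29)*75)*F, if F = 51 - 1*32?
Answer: -745275/29 ≈ -25699.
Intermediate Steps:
F = 19 (F = 51 - 32 = 19)
((-17 - 30/29)*75)*F = ((-17 - 30/29)*75)*19 = -523/29*75*19 = -39225/29*19 = -745275/29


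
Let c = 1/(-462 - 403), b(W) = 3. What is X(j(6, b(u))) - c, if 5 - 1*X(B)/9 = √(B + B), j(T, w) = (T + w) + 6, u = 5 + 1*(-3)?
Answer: 38926/865 - 9*√30 ≈ -4.2939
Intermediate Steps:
u = 2 (u = 5 - 3 = 2)
j(T, w) = 6 + T + w
X(B) = 45 - 9*√2*√B (X(B) = 45 - 9*√(B + B) = 45 - 9*√2*√B)
c = -1/865 (c = 1/(-865) = -1/865 ≈ -0.0011561)
X(j(6, b(u))) - c = (45 - 9*√2*√(6 + 6 + 3)) - 1*(-1/865) = (45 - 9*√2*√15) + 1/865 = (45 - 9*√30) + 1/865 = 38926/865 - 9*√30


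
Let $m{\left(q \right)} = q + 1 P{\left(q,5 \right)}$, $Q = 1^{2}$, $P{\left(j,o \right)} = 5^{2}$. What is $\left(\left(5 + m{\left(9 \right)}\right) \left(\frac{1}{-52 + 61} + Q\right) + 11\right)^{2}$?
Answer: $\frac{26569}{9} \approx 2952.1$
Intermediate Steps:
$P{\left(j,o \right)} = 25$
$Q = 1$
$m{\left(q \right)} = 25 + q$ ($m{\left(q \right)} = q + 1 \cdot 25 = q + 25 = 25 + q$)
$\left(\left(5 + m{\left(9 \right)}\right) \left(\frac{1}{-52 + 61} + Q\right) + 11\right)^{2} = \left(\left(5 + \left(25 + 9\right)\right) \left(\frac{1}{-52 + 61} + 1\right) + 11\right)^{2} = \left(\left(5 + 34\right) \left(\frac{1}{9} + 1\right) + 11\right)^{2} = \left(39 \left(\frac{1}{9} + 1\right) + 11\right)^{2} = \left(39 \cdot \frac{10}{9} + 11\right)^{2} = \left(\frac{130}{3} + 11\right)^{2} = \left(\frac{163}{3}\right)^{2} = \frac{26569}{9}$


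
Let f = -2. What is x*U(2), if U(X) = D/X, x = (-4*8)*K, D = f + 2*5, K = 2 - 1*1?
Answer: -128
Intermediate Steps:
K = 1 (K = 2 - 1 = 1)
D = 8 (D = -2 + 2*5 = -2 + 10 = 8)
x = -32 (x = -4*8*1 = -32*1 = -32)
U(X) = 8/X
x*U(2) = -256/2 = -32*4 = -128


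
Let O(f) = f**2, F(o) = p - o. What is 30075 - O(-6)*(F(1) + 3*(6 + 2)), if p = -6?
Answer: 29463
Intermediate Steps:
F(o) = -6 - o
30075 - O(-6)*(F(1) + 3*(6 + 2)) = 30075 - (-6)**2*((-6 - 1*1) + 3*(6 + 2)) = 30075 - 36*((-6 - 1) + 3*8) = 30075 - 36*(-7 + 24) = 30075 - 36*17 = 30075 - 1*612 = 30075 - 612 = 29463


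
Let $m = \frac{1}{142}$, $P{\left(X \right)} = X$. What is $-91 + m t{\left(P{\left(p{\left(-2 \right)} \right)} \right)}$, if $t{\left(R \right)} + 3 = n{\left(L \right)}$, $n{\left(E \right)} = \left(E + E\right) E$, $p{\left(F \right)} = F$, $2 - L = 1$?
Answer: $- \frac{12923}{142} \approx -91.007$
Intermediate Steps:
$L = 1$ ($L = 2 - 1 = 1$)
$n{\left(E \right)} = 2 E^{2}$ ($n{\left(E \right)} = 2 E E = 2 E^{2}$)
$m = \frac{1}{142} \approx 0.0070423$
$t{\left(R \right)} = -1$ ($t{\left(R \right)} = -3 + 2 \cdot 1^{2} = -3 + 2 \cdot 1 = -3 + 2 = -1$)
$-91 + m t{\left(P{\left(p{\left(-2 \right)} \right)} \right)} = -91 + \frac{1}{142} \left(-1\right) = -91 - \frac{1}{142} = - \frac{12923}{142}$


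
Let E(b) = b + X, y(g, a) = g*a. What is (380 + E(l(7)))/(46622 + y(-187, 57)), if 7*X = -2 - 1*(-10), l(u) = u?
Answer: 2717/251741 ≈ 0.010793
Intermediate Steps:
y(g, a) = a*g
X = 8/7 (X = (-2 - 1*(-10))/7 = (-2 + 10)/7 = (1/7)*8 = 8/7 ≈ 1.1429)
E(b) = 8/7 + b (E(b) = b + 8/7 = 8/7 + b)
(380 + E(l(7)))/(46622 + y(-187, 57)) = (380 + (8/7 + 7))/(46622 + 57*(-187)) = (380 + 57/7)/(46622 - 10659) = (2717/7)/35963 = (2717/7)*(1/35963) = 2717/251741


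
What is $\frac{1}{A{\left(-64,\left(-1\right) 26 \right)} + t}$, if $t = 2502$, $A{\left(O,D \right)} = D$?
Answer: $\frac{1}{2476} \approx 0.00040388$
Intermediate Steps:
$\frac{1}{A{\left(-64,\left(-1\right) 26 \right)} + t} = \frac{1}{\left(-1\right) 26 + 2502} = \frac{1}{-26 + 2502} = \frac{1}{2476}$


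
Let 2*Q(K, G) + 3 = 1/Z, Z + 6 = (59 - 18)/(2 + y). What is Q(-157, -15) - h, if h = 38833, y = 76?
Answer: -33164741/854 ≈ -38835.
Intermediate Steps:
Z = -427/78 (Z = -6 + (59 - 18)/(2 + 76) = -6 + 41/78 = -427/78 ≈ -5.4744)
Q(K, G) = -1359/854 (Q(K, G) = -3/2 + 1/(2*(-427/78)) = -3/2 + (1/2)*(-78/427) = -3/2 - 39/427 = -1359/854)
Q(-157, -15) - h = -1359/854 - 1*38833 = -1359/854 - 38833 = -33164741/854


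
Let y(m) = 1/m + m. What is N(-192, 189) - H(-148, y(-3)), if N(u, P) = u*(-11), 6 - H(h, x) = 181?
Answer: 2287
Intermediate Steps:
y(m) = m + 1/m
H(h, x) = -175 (H(h, x) = 6 - 1*181 = 6 - 181 = -175)
N(u, P) = -11*u
N(-192, 189) - H(-148, y(-3)) = -11*(-192) - 1*(-175) = 2112 + 175 = 2287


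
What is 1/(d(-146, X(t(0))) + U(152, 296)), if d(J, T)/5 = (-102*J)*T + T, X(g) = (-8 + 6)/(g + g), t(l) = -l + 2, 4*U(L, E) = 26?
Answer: -1/37226 ≈ -2.6863e-5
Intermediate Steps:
U(L, E) = 13/2 (U(L, E) = (¼)*26 = 13/2)
t(l) = 2 - l
X(g) = -1/g (X(g) = -2*1/(2*g) = -1/g)
d(J, T) = 5*T - 510*J*T (d(J, T) = 5*((-102*J)*T + T) = 5*(-102*J*T + T) = 5*(T - 102*J*T) = 5*T - 510*J*T)
1/(d(-146, X(t(0))) + U(152, 296)) = 1/(5*(-1/(2 - 1*0))*(1 - 102*(-146)) + 13/2) = 1/(5*(-1/(2 + 0))*(1 + 14892) + 13/2) = 1/(5*(-1/2)*14893 + 13/2) = 1/(5*(-1*½)*14893 + 13/2) = 1/(5*(-½)*14893 + 13/2) = 1/(-74465/2 + 13/2) = 1/(-37226) = -1/37226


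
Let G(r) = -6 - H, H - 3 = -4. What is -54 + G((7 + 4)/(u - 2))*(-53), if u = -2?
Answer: 211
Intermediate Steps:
H = -1 (H = 3 - 4 = -1)
G(r) = -5 (G(r) = -6 - 1*(-1) = -6 + 1 = -5)
-54 + G((7 + 4)/(u - 2))*(-53) = -54 - 5*(-53) = -54 + 265 = 211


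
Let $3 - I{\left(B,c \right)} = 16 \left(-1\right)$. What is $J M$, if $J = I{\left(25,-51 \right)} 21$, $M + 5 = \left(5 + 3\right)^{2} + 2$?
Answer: $24339$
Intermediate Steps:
$I{\left(B,c \right)} = 19$ ($I{\left(B,c \right)} = 3 - 16 \left(-1\right) = 3 - -16 = 3 + 16 = 19$)
$M = 61$ ($M = -5 + \left(\left(5 + 3\right)^{2} + 2\right) = -5 + \left(8^{2} + 2\right) = -5 + \left(64 + 2\right) = -5 + 66 = 61$)
$J = 399$ ($J = 19 \cdot 21 = 399$)
$J M = 399 \cdot 61 = 24339$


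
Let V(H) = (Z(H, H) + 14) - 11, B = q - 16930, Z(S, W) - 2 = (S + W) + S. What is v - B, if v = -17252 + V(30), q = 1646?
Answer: -1873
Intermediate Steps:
Z(S, W) = 2 + W + 2*S (Z(S, W) = 2 + ((S + W) + S) = 2 + (W + 2*S) = 2 + W + 2*S)
B = -15284 (B = 1646 - 16930 = -15284)
V(H) = 5 + 3*H (V(H) = ((2 + H + 2*H) + 14) - 11 = ((2 + 3*H) + 14) - 11 = (16 + 3*H) - 11 = 5 + 3*H)
v = -17157 (v = -17252 + (5 + 3*30) = -17252 + (5 + 90) = -17252 + 95 = -17157)
v - B = -17157 - 1*(-15284) = -17157 + 15284 = -1873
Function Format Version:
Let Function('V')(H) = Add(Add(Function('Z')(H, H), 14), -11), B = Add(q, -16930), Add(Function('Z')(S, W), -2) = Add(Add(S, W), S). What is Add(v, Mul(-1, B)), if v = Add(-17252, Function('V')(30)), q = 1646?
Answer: -1873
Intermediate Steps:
Function('Z')(S, W) = Add(2, W, Mul(2, S)) (Function('Z')(S, W) = Add(2, Add(Add(S, W), S)) = Add(2, Add(W, Mul(2, S))) = Add(2, W, Mul(2, S)))
B = -15284 (B = Add(1646, -16930) = -15284)
Function('V')(H) = Add(5, Mul(3, H)) (Function('V')(H) = Add(Add(Add(2, H, Mul(2, H)), 14), -11) = Add(Add(Add(2, Mul(3, H)), 14), -11) = Add(Add(16, Mul(3, H)), -11) = Add(5, Mul(3, H)))
v = -17157 (v = Add(-17252, Add(5, Mul(3, 30))) = Add(-17252, Add(5, 90)) = Add(-17252, 95) = -17157)
Add(v, Mul(-1, B)) = Add(-17157, Mul(-1, -15284)) = Add(-17157, 15284) = -1873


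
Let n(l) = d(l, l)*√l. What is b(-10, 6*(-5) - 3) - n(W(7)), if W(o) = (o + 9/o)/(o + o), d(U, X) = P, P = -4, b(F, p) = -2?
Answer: -2 + 4*√29/7 ≈ 1.0772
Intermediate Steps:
d(U, X) = -4
W(o) = (o + 9/o)/(2*o) (W(o) = (o + 9/o)/((2*o)) = (o + 9/o)*(1/(2*o)) = (o + 9/o)/(2*o))
n(l) = -4*√l
b(-10, 6*(-5) - 3) - n(W(7)) = -2 - (-4)*√((½)*(9 + 7²)/7²) = -2 - (-4)*√((½)*(1/49)*(9 + 49)) = -2 - (-4)*√((½)*(1/49)*58) = -2 - (-4)*√(29/49) = -2 - (-4)*√29/7 = -2 + 4*√29/7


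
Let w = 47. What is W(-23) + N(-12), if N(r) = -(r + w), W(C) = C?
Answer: -58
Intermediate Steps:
N(r) = -47 - r (N(r) = -(r + 47) = -(47 + r) = -47 - r)
W(-23) + N(-12) = -23 + (-47 - 1*(-12)) = -23 + (-47 + 12) = -23 - 35 = -58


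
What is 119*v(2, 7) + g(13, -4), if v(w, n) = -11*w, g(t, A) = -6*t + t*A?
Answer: -2748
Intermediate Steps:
g(t, A) = -6*t + A*t
119*v(2, 7) + g(13, -4) = 119*(-11*2) + 13*(-6 - 4) = 119*(-22) + 13*(-10) = -2618 - 130 = -2748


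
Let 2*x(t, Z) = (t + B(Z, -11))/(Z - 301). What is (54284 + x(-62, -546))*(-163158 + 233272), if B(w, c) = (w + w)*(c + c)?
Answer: 292990898058/77 ≈ 3.8051e+9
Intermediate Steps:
B(w, c) = 4*c*w (B(w, c) = (2*w)*(2*c) = 4*c*w)
x(t, Z) = (t - 44*Z)/(2*(-301 + Z)) (x(t, Z) = ((t + 4*(-11)*Z)/(Z - 301))/2 = ((t - 44*Z)/(-301 + Z))/2 = (t - 44*Z)/(2*(-301 + Z)))
(54284 + x(-62, -546))*(-163158 + 233272) = (54284 + (-62 - 44*(-546))/(2*(-301 - 546)))*(-163158 + 233272) = (54284 + (½)*(-62 + 24024)/(-847))*70114 = (54284 + (½)*(-1/847)*23962)*70114 = (54284 - 11981/847)*70114 = (45966567/847)*70114 = 292990898058/77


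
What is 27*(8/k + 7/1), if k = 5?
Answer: 1161/5 ≈ 232.20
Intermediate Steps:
27*(8/k + 7/1) = 27*(8/5 + 7/1) = 27*(8*(⅕) + 7*1) = 27*(8/5 + 7) = 27*(43/5) = 1161/5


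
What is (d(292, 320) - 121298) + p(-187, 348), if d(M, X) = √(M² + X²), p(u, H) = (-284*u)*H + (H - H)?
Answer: 18360286 + 4*√11729 ≈ 1.8361e+7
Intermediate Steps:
p(u, H) = -284*H*u (p(u, H) = -284*H*u + 0 = -284*H*u)
(d(292, 320) - 121298) + p(-187, 348) = (√(292² + 320²) - 121298) - 284*348*(-187) = (√(85264 + 102400) - 121298) + 18481584 = (√187664 - 121298) + 18481584 = (4*√11729 - 121298) + 18481584 = (-121298 + 4*√11729) + 18481584 = 18360286 + 4*√11729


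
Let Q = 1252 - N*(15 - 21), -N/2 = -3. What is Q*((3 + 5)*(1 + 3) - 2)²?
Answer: 1159200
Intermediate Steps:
N = 6 (N = -2*(-3) = 6)
Q = 1288 (Q = 1252 - 6*(15 - 21) = 1252 - 6*(-6) = 1252 - 1*(-36) = 1252 + 36 = 1288)
Q*((3 + 5)*(1 + 3) - 2)² = 1288*((3 + 5)*(1 + 3) - 2)² = 1288*(8*4 - 2)² = 1288*(32 - 2)² = 1288*30² = 1288*900 = 1159200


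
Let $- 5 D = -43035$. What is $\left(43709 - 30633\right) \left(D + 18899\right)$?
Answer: $359668456$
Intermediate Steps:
$D = 8607$ ($D = \left(- \frac{1}{5}\right) \left(-43035\right) = 8607$)
$\left(43709 - 30633\right) \left(D + 18899\right) = \left(43709 - 30633\right) \left(8607 + 18899\right) = 13076 \cdot 27506 = 359668456$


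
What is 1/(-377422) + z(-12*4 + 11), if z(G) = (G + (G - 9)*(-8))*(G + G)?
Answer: -9244574469/377422 ≈ -24494.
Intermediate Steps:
z(G) = 2*G*(72 - 7*G) (z(G) = (G + (-9 + G)*(-8))*(2*G) = (G + (72 - 8*G))*(2*G) = (72 - 7*G)*(2*G) = 2*G*(72 - 7*G))
1/(-377422) + z(-12*4 + 11) = 1/(-377422) + 2*(-12*4 + 11)*(72 - 7*(-12*4 + 11)) = -1/377422 + 2*(-48 + 11)*(72 - 7*(-48 + 11)) = -1/377422 + 2*(-37)*(72 - 7*(-37)) = -1/377422 + 2*(-37)*(72 + 259) = -1/377422 + 2*(-37)*331 = -1/377422 - 24494 = -9244574469/377422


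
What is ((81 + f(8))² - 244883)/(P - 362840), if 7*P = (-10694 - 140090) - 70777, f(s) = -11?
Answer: 1679881/2761441 ≈ 0.60833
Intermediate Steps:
P = -221561/7 (P = ((-10694 - 140090) - 70777)/7 = (-150784 - 70777)/7 = (⅐)*(-221561) = -221561/7 ≈ -31652.)
((81 + f(8))² - 244883)/(P - 362840) = ((81 - 11)² - 244883)/(-221561/7 - 362840) = (70² - 244883)/(-2761441/7) = (4900 - 244883)*(-7/2761441) = -239983*(-7/2761441) = 1679881/2761441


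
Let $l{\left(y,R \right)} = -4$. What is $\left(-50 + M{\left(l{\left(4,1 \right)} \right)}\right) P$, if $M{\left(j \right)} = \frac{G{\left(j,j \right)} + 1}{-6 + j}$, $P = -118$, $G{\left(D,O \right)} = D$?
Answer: $\frac{29323}{5} \approx 5864.6$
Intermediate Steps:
$M{\left(j \right)} = \frac{1 + j}{-6 + j}$ ($M{\left(j \right)} = \frac{j + 1}{-6 + j} = \frac{1 + j}{-6 + j}$)
$\left(-50 + M{\left(l{\left(4,1 \right)} \right)}\right) P = \left(-50 + \frac{1 - 4}{-6 - 4}\right) \left(-118\right) = \left(-50 + \frac{1}{-10} \left(-3\right)\right) \left(-118\right) = \left(-50 - - \frac{3}{10}\right) \left(-118\right) = \left(-50 + \frac{3}{10}\right) \left(-118\right) = \left(- \frac{497}{10}\right) \left(-118\right) = \frac{29323}{5}$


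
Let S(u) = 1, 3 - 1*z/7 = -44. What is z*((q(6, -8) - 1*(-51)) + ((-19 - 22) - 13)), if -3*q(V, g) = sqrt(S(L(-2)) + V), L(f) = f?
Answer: -987 - 329*sqrt(7)/3 ≈ -1277.2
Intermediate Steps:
z = 329 (z = 21 - 7*(-44) = 21 + 308 = 329)
q(V, g) = -sqrt(1 + V)/3
z*((q(6, -8) - 1*(-51)) + ((-19 - 22) - 13)) = 329*((-sqrt(1 + 6)/3 - 1*(-51)) + ((-19 - 22) - 13)) = 329*((-sqrt(7)/3 + 51) + (-41 - 13)) = 329*((51 - sqrt(7)/3) - 54) = 329*(-3 - sqrt(7)/3) = -987 - 329*sqrt(7)/3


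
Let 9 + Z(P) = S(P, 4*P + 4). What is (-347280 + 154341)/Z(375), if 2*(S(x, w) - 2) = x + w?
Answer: -385878/1865 ≈ -206.91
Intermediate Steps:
S(x, w) = 2 + w/2 + x/2 (S(x, w) = 2 + (x + w)/2 = 2 + (w + x)/2 = 2 + (w/2 + x/2) = 2 + w/2 + x/2)
Z(P) = -5 + 5*P/2 (Z(P) = -9 + (2 + (4*P + 4)/2 + P/2) = -9 + (2 + (4 + 4*P)/2 + P/2) = -9 + (2 + (2 + 2*P) + P/2) = -9 + (4 + 5*P/2) = -5 + 5*P/2)
(-347280 + 154341)/Z(375) = (-347280 + 154341)/(-5 + (5/2)*375) = -192939/(-5 + 1875/2) = -192939/1865/2 = -192939*2/1865 = -385878/1865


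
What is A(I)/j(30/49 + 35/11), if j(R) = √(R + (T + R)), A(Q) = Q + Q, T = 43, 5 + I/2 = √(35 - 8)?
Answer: -140*√299937/27267 + 84*√99979/9089 ≈ 0.11031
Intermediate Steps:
I = -10 + 6*√3 (I = -10 + 2*√(35 - 8) = -10 + 2*√27 = -10 + 2*(3*√3) = -10 + 6*√3 ≈ 0.39230)
A(Q) = 2*Q
j(R) = √(43 + 2*R) (j(R) = √(R + (43 + R)) = √(43 + 2*R))
A(I)/j(30/49 + 35/11) = (2*(-10 + 6*√3))/(√(43 + 2*(30/49 + 35/11))) = (-20 + 12*√3)/(√(43 + 2*(30*(1/49) + 35*(1/11)))) = (-20 + 12*√3)/(√(43 + 2*(30/49 + 35/11))) = (-20 + 12*√3)/(√(43 + 2*(2045/539))) = (-20 + 12*√3)/(√(43 + 4090/539)) = (-20 + 12*√3)/(√(27267/539)) = (-20 + 12*√3)/((√299937/77)) = (-20 + 12*√3)*(7*√299937/27267) = 7*√299937*(-20 + 12*√3)/27267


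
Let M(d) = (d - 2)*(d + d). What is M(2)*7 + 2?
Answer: 2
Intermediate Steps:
M(d) = 2*d*(-2 + d) (M(d) = (-2 + d)*(2*d) = 2*d*(-2 + d))
M(2)*7 + 2 = (2*2*(-2 + 2))*7 + 2 = (2*2*0)*7 + 2 = 0*7 + 2 = 0 + 2 = 2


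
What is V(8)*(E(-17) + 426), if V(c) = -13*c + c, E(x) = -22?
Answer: -38784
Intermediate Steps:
V(c) = -12*c
V(8)*(E(-17) + 426) = (-12*8)*(-22 + 426) = -96*404 = -38784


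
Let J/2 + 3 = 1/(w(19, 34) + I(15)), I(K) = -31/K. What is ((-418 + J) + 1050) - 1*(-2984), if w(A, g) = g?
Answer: 1729220/479 ≈ 3610.1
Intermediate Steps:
J = -2844/479 (J = -6 + 2/(34 - 31/15) = -6 + 2/(479/15) = -6 + 2*(15/479) = -6 + 30/479 = -2844/479 ≈ -5.9374)
((-418 + J) + 1050) - 1*(-2984) = ((-418 - 2844/479) + 1050) - 1*(-2984) = (-203066/479 + 1050) + 2984 = 299884/479 + 2984 = 1729220/479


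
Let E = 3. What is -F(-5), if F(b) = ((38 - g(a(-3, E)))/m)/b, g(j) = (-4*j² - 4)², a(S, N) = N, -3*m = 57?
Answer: 1562/95 ≈ 16.442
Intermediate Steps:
m = -19 (m = -⅓*57 = -19)
g(j) = (-4 - 4*j²)²
F(b) = 1562/(19*b) (F(b) = ((38 - 16*(1 + 3²)²)/(-19))/b = ((38 - 16*(1 + 9)²)*(-1/19))/b = ((38 - 16*10²)*(-1/19))/b = ((38 - 16*100)*(-1/19))/b = ((38 - 1*1600)*(-1/19))/b = ((38 - 1600)*(-1/19))/b = (-1562*(-1/19))/b = 1562/(19*b))
-F(-5) = -1562/(19*(-5)) = -1562*(-1)/(19*5) = -1*(-1562/95) = 1562/95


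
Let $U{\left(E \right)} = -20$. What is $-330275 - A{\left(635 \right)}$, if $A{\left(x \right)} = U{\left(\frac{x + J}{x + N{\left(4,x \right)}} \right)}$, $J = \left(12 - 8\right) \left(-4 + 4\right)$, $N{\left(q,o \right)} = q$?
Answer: $-330255$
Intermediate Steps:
$J = 0$ ($J = 4 \cdot 0 = 0$)
$A{\left(x \right)} = -20$
$-330275 - A{\left(635 \right)} = -330275 - -20 = -330275 + 20 = -330255$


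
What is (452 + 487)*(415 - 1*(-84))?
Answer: 468561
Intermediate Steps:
(452 + 487)*(415 - 1*(-84)) = 939*(415 + 84) = 939*499 = 468561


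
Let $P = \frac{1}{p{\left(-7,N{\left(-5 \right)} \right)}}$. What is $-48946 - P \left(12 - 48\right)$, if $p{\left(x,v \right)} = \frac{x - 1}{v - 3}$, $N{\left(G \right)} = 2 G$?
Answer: $- \frac{97775}{2} \approx -48888.0$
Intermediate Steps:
$p{\left(x,v \right)} = \frac{-1 + x}{-3 + v}$
$P = \frac{13}{8}$ ($P = \frac{1}{\frac{1}{-3 + 2 \left(-5\right)} \left(-1 - 7\right)} = \frac{1}{\frac{1}{-3 - 10} \left(-8\right)} = \frac{1}{\frac{1}{-13} \left(-8\right)} = \frac{1}{\left(- \frac{1}{13}\right) \left(-8\right)} = \frac{1}{\frac{8}{13}} = \frac{13}{8} \approx 1.625$)
$-48946 - P \left(12 - 48\right) = -48946 - \frac{13 \left(12 - 48\right)}{8} = -48946 - \frac{13}{8} \left(-36\right) = -48946 - - \frac{117}{2} = -48946 + \frac{117}{2} = - \frac{97775}{2}$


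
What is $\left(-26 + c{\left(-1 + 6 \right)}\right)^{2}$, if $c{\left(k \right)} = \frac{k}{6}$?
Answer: $\frac{22801}{36} \approx 633.36$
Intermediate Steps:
$c{\left(k \right)} = \frac{k}{6}$ ($c{\left(k \right)} = k \frac{1}{6} = \frac{k}{6}$)
$\left(-26 + c{\left(-1 + 6 \right)}\right)^{2} = \left(-26 + \frac{-1 + 6}{6}\right)^{2} = \left(-26 + \frac{1}{6} \cdot 5\right)^{2} = \left(-26 + \frac{5}{6}\right)^{2} = \left(- \frac{151}{6}\right)^{2} = \frac{22801}{36}$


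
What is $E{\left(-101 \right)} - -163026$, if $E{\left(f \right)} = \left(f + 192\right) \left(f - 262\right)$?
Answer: $129993$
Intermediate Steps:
$E{\left(f \right)} = \left(-262 + f\right) \left(192 + f\right)$ ($E{\left(f \right)} = \left(192 + f\right) \left(-262 + f\right) = \left(-262 + f\right) \left(192 + f\right)$)
$E{\left(-101 \right)} - -163026 = \left(-50304 + \left(-101\right)^{2} - -7070\right) - -163026 = \left(-50304 + 10201 + 7070\right) + 163026 = -33033 + 163026 = 129993$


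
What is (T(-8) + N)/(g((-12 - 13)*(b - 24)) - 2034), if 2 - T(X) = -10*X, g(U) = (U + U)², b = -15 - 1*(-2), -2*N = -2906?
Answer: 1375/3420466 ≈ 0.00040199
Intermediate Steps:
N = 1453 (N = -½*(-2906) = 1453)
b = -13 (b = -15 + 2 = -13)
g(U) = 4*U² (g(U) = (2*U)² = 4*U²)
T(X) = 2 + 10*X (T(X) = 2 - (-10)*X = 2 + 10*X)
(T(-8) + N)/(g((-12 - 13)*(b - 24)) - 2034) = ((2 + 10*(-8)) + 1453)/(4*((-12 - 13)*(-13 - 24))² - 2034) = ((2 - 80) + 1453)/(4*(-25*(-37))² - 2034) = (-78 + 1453)/(4*925² - 2034) = 1375/(4*855625 - 2034) = 1375/(3422500 - 2034) = 1375/3420466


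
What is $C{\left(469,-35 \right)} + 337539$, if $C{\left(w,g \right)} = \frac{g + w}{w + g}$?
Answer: $337540$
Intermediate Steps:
$C{\left(w,g \right)} = 1$ ($C{\left(w,g \right)} = \frac{g + w}{g + w} = 1$)
$C{\left(469,-35 \right)} + 337539 = 1 + 337539 = 337540$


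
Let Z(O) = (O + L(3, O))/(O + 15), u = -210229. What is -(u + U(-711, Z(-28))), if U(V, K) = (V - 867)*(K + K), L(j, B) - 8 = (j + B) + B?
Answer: 2963365/13 ≈ 2.2795e+5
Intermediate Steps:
L(j, B) = 8 + j + 2*B (L(j, B) = 8 + ((j + B) + B) = 8 + ((B + j) + B) = 8 + (j + 2*B) = 8 + j + 2*B)
Z(O) = (11 + 3*O)/(15 + O) (Z(O) = (O + (8 + 3 + 2*O))/(O + 15) = (O + (11 + 2*O))/(15 + O) = (11 + 3*O)/(15 + O))
U(V, K) = 2*K*(-867 + V) (U(V, K) = (-867 + V)*(2*K) = 2*K*(-867 + V))
-(u + U(-711, Z(-28))) = -(-210229 + 2*((11 + 3*(-28))/(15 - 28))*(-867 - 711)) = -(-210229 + 2*((11 - 84)/(-13))*(-1578)) = -(-210229 + 2*(-1/13*(-73))*(-1578)) = -(-210229 + 2*(73/13)*(-1578)) = -(-210229 - 230388/13) = -1*(-2963365/13) = 2963365/13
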